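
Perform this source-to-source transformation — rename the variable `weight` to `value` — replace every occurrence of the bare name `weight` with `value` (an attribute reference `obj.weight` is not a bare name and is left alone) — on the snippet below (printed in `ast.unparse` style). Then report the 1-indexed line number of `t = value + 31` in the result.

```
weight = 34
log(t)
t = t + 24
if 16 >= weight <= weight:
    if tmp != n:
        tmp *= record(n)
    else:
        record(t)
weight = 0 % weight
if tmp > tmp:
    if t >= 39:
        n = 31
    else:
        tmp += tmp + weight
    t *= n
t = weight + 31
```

16

Transformed code:
value = 34
log(t)
t = t + 24
if 16 >= value <= value:
    if tmp != n:
        tmp *= record(n)
    else:
        record(t)
value = 0 % value
if tmp > tmp:
    if t >= 39:
        n = 31
    else:
        tmp += tmp + value
    t *= n
t = value + 31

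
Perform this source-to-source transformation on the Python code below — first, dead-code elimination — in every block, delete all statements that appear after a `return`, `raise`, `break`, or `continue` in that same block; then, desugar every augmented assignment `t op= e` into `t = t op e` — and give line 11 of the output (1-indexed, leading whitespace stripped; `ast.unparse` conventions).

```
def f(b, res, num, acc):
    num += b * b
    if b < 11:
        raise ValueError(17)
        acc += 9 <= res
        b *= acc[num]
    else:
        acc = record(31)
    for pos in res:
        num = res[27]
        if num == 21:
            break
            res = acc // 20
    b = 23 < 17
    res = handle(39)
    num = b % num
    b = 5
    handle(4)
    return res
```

b = 23 < 17

Transformed code:
def f(b, res, num, acc):
    num = num + b * b
    if b < 11:
        raise ValueError(17)
    else:
        acc = record(31)
    for pos in res:
        num = res[27]
        if num == 21:
            break
    b = 23 < 17
    res = handle(39)
    num = b % num
    b = 5
    handle(4)
    return res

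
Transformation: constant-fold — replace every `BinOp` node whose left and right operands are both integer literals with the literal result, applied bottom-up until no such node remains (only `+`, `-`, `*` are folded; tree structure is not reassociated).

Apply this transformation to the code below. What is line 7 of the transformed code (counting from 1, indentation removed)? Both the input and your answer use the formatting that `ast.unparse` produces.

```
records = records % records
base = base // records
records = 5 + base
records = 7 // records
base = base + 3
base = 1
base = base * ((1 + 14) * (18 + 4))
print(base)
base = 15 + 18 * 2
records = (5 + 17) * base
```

base = base * 330

Transformed code:
records = records % records
base = base // records
records = 5 + base
records = 7 // records
base = base + 3
base = 1
base = base * 330
print(base)
base = 51
records = 22 * base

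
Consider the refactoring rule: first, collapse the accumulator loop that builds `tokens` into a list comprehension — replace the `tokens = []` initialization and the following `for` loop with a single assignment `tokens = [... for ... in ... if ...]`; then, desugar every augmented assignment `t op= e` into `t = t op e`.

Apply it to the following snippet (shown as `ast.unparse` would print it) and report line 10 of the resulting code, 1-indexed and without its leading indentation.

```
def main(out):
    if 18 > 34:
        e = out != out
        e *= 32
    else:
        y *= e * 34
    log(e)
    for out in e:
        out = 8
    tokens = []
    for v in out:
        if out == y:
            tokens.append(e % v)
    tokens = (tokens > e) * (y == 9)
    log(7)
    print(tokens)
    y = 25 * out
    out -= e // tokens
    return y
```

Transformed code:
def main(out):
    if 18 > 34:
        e = out != out
        e = e * 32
    else:
        y = y * (e * 34)
    log(e)
    for out in e:
        out = 8
    tokens = [e % v for v in out if out == y]
    tokens = (tokens > e) * (y == 9)
    log(7)
    print(tokens)
    y = 25 * out
    out = out - e // tokens
    return y

tokens = [e % v for v in out if out == y]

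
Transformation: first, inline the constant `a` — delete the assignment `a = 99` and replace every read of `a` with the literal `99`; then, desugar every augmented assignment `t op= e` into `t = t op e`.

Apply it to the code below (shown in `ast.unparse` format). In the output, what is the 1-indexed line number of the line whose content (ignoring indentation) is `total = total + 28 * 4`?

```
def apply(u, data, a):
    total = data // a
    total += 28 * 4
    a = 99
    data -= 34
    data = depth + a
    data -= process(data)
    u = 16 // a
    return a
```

Transformed code:
def apply(u, data, a):
    total = data // 99
    total = total + 28 * 4
    data = data - 34
    data = depth + 99
    data = data - process(data)
    u = 16 // 99
    return 99

3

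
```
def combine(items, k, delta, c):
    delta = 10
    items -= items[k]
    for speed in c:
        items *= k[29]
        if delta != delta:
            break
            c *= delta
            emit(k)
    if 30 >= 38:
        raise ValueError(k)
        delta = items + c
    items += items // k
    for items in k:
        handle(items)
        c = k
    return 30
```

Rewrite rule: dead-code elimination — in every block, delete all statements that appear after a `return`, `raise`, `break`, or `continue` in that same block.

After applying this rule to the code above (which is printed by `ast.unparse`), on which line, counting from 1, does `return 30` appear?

14

Transformed code:
def combine(items, k, delta, c):
    delta = 10
    items -= items[k]
    for speed in c:
        items *= k[29]
        if delta != delta:
            break
    if 30 >= 38:
        raise ValueError(k)
    items += items // k
    for items in k:
        handle(items)
        c = k
    return 30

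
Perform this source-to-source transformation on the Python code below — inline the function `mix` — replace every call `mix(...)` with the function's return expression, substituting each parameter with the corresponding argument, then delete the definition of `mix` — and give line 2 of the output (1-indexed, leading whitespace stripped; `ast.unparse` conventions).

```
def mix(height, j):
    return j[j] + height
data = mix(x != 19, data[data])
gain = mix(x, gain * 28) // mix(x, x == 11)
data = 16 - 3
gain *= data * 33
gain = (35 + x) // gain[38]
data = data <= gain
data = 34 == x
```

gain = ((gain * 28)[gain * 28] + x) // ((x == 11)[x == 11] + x)

Transformed code:
data = data[data][data[data]] + (x != 19)
gain = ((gain * 28)[gain * 28] + x) // ((x == 11)[x == 11] + x)
data = 16 - 3
gain *= data * 33
gain = (35 + x) // gain[38]
data = data <= gain
data = 34 == x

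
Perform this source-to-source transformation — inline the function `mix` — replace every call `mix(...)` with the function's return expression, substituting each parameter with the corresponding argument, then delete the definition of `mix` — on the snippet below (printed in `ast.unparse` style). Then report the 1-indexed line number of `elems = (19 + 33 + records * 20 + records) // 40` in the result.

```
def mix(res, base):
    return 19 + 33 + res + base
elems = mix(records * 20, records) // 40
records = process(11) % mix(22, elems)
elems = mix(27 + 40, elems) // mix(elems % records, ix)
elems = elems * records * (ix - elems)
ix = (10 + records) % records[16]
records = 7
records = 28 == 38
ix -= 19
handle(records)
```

1

Transformed code:
elems = (19 + 33 + records * 20 + records) // 40
records = process(11) % (19 + 33 + 22 + elems)
elems = (19 + 33 + (27 + 40) + elems) // (19 + 33 + elems % records + ix)
elems = elems * records * (ix - elems)
ix = (10 + records) % records[16]
records = 7
records = 28 == 38
ix -= 19
handle(records)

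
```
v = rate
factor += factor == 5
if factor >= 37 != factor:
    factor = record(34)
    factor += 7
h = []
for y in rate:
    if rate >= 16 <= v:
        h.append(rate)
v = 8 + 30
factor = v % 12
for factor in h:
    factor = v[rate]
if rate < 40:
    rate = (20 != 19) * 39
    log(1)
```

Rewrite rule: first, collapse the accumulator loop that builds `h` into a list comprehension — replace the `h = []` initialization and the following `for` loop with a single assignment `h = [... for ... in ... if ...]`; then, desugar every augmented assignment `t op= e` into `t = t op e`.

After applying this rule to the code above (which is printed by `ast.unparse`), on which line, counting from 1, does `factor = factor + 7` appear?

5

Transformed code:
v = rate
factor = factor + (factor == 5)
if factor >= 37 != factor:
    factor = record(34)
    factor = factor + 7
h = [rate for y in rate if rate >= 16 <= v]
v = 8 + 30
factor = v % 12
for factor in h:
    factor = v[rate]
if rate < 40:
    rate = (20 != 19) * 39
    log(1)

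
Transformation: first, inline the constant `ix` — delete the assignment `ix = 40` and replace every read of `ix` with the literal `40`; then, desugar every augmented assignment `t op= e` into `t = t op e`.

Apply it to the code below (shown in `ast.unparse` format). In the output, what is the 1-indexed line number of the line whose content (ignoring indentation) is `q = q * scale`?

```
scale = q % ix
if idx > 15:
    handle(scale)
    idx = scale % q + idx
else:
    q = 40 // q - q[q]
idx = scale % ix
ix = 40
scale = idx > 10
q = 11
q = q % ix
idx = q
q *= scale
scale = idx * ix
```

12

Transformed code:
scale = q % 40
if idx > 15:
    handle(scale)
    idx = scale % q + idx
else:
    q = 40 // q - q[q]
idx = scale % 40
scale = idx > 10
q = 11
q = q % 40
idx = q
q = q * scale
scale = idx * 40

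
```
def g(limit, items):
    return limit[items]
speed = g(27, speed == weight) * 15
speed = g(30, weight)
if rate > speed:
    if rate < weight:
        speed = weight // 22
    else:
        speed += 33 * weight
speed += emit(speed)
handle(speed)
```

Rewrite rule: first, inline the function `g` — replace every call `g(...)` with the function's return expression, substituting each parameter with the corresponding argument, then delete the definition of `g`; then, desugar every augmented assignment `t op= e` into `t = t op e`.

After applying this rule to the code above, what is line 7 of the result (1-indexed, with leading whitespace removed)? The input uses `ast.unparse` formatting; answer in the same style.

Transformed code:
speed = 27[speed == weight] * 15
speed = 30[weight]
if rate > speed:
    if rate < weight:
        speed = weight // 22
    else:
        speed = speed + 33 * weight
speed = speed + emit(speed)
handle(speed)

speed = speed + 33 * weight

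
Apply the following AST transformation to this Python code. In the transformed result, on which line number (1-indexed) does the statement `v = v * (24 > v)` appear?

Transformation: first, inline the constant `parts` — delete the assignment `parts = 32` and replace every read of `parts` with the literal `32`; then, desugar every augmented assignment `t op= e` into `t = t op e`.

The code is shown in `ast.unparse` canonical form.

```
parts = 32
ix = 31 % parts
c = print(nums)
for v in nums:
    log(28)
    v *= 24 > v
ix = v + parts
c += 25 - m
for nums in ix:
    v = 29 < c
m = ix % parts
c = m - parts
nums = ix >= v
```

Transformed code:
ix = 31 % 32
c = print(nums)
for v in nums:
    log(28)
    v = v * (24 > v)
ix = v + 32
c = c + (25 - m)
for nums in ix:
    v = 29 < c
m = ix % 32
c = m - 32
nums = ix >= v

5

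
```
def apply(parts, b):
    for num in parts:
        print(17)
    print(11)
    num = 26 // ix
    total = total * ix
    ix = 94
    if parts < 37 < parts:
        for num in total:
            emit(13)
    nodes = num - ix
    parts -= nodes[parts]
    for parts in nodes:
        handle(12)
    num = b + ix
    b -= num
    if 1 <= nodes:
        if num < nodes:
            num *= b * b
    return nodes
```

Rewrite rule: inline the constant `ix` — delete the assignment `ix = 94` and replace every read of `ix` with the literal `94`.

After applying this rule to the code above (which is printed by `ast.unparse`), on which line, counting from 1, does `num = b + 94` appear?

14

Transformed code:
def apply(parts, b):
    for num in parts:
        print(17)
    print(11)
    num = 26 // 94
    total = total * 94
    if parts < 37 < parts:
        for num in total:
            emit(13)
    nodes = num - 94
    parts -= nodes[parts]
    for parts in nodes:
        handle(12)
    num = b + 94
    b -= num
    if 1 <= nodes:
        if num < nodes:
            num *= b * b
    return nodes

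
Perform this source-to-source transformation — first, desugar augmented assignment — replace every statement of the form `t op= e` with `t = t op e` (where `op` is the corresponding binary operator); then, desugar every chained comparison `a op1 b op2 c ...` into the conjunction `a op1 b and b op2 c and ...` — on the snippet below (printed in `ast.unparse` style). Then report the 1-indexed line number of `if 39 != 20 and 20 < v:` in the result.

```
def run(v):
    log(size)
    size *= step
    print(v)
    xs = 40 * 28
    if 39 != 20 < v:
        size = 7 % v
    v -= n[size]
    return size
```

6

Transformed code:
def run(v):
    log(size)
    size = size * step
    print(v)
    xs = 40 * 28
    if 39 != 20 and 20 < v:
        size = 7 % v
    v = v - n[size]
    return size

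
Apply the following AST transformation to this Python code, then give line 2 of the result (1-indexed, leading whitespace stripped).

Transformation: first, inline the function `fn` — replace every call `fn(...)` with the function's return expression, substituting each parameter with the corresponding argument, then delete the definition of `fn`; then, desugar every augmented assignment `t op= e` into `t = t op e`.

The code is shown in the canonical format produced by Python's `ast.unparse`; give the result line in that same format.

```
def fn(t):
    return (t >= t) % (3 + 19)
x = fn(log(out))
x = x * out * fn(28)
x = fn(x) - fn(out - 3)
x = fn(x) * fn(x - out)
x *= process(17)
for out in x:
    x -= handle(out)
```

Transformed code:
x = (log(out) >= log(out)) % (3 + 19)
x = x * out * ((28 >= 28) % (3 + 19))
x = (x >= x) % (3 + 19) - (out - 3 >= out - 3) % (3 + 19)
x = (x >= x) % (3 + 19) * ((x - out >= x - out) % (3 + 19))
x = x * process(17)
for out in x:
    x = x - handle(out)

x = x * out * ((28 >= 28) % (3 + 19))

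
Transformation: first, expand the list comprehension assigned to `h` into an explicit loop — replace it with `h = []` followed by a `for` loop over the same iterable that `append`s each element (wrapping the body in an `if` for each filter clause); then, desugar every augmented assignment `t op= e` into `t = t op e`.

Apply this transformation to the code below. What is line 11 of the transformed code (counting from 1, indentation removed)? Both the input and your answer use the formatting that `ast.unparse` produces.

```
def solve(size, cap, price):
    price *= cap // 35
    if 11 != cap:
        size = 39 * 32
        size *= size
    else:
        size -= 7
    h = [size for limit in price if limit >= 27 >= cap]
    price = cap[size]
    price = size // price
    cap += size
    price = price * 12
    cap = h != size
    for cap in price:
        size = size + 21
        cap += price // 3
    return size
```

h.append(size)

Transformed code:
def solve(size, cap, price):
    price = price * (cap // 35)
    if 11 != cap:
        size = 39 * 32
        size = size * size
    else:
        size = size - 7
    h = []
    for limit in price:
        if limit >= 27 >= cap:
            h.append(size)
    price = cap[size]
    price = size // price
    cap = cap + size
    price = price * 12
    cap = h != size
    for cap in price:
        size = size + 21
        cap = cap + price // 3
    return size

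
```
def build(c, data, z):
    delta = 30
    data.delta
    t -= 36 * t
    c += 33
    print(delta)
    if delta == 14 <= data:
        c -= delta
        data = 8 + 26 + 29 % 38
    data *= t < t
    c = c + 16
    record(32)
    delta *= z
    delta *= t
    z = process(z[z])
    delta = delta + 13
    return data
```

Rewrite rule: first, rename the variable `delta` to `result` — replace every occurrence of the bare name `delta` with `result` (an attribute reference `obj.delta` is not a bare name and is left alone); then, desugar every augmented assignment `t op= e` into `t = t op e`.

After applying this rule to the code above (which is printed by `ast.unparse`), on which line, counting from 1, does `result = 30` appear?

2

Transformed code:
def build(c, data, z):
    result = 30
    data.delta
    t = t - 36 * t
    c = c + 33
    print(result)
    if result == 14 <= data:
        c = c - result
        data = 8 + 26 + 29 % 38
    data = data * (t < t)
    c = c + 16
    record(32)
    result = result * z
    result = result * t
    z = process(z[z])
    result = result + 13
    return data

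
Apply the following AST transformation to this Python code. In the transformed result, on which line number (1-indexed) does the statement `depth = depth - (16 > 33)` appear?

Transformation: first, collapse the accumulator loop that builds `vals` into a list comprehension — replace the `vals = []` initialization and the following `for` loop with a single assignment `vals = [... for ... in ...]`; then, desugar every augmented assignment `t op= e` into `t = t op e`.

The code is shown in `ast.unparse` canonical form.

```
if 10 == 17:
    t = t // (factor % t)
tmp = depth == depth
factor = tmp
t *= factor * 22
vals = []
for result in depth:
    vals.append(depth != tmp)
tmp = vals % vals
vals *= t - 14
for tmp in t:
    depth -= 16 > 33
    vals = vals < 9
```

Transformed code:
if 10 == 17:
    t = t // (factor % t)
tmp = depth == depth
factor = tmp
t = t * (factor * 22)
vals = [depth != tmp for result in depth]
tmp = vals % vals
vals = vals * (t - 14)
for tmp in t:
    depth = depth - (16 > 33)
    vals = vals < 9

10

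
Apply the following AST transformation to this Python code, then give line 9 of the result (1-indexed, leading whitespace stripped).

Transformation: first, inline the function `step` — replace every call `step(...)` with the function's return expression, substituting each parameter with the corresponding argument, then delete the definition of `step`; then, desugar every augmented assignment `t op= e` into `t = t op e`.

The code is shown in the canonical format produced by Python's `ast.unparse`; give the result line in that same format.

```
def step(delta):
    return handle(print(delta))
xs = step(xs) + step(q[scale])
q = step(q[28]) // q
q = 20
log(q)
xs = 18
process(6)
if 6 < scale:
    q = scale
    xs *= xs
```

Transformed code:
xs = handle(print(xs)) + handle(print(q[scale]))
q = handle(print(q[28])) // q
q = 20
log(q)
xs = 18
process(6)
if 6 < scale:
    q = scale
    xs = xs * xs

xs = xs * xs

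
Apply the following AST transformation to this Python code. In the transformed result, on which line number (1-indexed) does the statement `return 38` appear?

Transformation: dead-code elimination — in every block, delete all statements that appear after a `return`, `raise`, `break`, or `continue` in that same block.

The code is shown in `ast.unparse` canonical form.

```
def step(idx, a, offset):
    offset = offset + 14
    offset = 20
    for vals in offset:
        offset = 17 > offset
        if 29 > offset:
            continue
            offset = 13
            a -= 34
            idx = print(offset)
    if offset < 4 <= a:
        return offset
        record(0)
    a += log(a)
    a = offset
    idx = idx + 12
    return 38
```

13

Transformed code:
def step(idx, a, offset):
    offset = offset + 14
    offset = 20
    for vals in offset:
        offset = 17 > offset
        if 29 > offset:
            continue
    if offset < 4 <= a:
        return offset
    a += log(a)
    a = offset
    idx = idx + 12
    return 38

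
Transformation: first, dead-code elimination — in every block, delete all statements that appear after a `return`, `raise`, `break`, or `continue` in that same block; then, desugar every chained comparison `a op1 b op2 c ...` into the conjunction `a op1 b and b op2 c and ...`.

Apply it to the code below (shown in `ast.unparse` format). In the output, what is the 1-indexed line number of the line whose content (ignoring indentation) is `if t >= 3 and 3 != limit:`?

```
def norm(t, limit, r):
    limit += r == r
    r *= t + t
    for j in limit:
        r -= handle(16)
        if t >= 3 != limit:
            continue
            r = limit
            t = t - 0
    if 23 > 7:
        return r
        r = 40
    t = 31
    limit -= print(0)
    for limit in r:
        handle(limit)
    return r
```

6

Transformed code:
def norm(t, limit, r):
    limit += r == r
    r *= t + t
    for j in limit:
        r -= handle(16)
        if t >= 3 and 3 != limit:
            continue
    if 23 > 7:
        return r
    t = 31
    limit -= print(0)
    for limit in r:
        handle(limit)
    return r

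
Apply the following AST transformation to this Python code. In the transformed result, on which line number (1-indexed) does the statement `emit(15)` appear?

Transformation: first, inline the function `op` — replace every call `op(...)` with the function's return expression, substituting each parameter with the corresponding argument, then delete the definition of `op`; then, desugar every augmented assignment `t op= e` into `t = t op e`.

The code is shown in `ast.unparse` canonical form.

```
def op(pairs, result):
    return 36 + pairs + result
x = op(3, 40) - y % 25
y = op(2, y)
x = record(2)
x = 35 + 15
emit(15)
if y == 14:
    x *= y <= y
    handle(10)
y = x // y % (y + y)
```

5

Transformed code:
x = 36 + 3 + 40 - y % 25
y = 36 + 2 + y
x = record(2)
x = 35 + 15
emit(15)
if y == 14:
    x = x * (y <= y)
    handle(10)
y = x // y % (y + y)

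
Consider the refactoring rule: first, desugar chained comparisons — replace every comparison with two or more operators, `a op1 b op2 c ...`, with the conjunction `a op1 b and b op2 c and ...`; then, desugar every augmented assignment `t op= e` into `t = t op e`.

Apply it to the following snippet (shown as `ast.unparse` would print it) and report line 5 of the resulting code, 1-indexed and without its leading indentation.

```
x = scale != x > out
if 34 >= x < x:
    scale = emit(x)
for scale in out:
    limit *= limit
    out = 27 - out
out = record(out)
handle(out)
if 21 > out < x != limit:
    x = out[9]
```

Transformed code:
x = scale != x and x > out
if 34 >= x and x < x:
    scale = emit(x)
for scale in out:
    limit = limit * limit
    out = 27 - out
out = record(out)
handle(out)
if 21 > out and out < x and (x != limit):
    x = out[9]

limit = limit * limit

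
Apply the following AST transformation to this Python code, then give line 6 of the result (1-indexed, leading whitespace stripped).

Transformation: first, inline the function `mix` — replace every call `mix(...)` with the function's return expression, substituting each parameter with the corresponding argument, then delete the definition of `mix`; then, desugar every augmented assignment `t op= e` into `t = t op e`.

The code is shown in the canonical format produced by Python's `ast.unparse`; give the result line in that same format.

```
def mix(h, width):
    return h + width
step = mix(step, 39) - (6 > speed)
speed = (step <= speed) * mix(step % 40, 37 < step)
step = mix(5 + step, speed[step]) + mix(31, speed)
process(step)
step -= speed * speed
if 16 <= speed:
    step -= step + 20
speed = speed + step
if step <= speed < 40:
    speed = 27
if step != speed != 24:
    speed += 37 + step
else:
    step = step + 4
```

Transformed code:
step = step + 39 - (6 > speed)
speed = (step <= speed) * (step % 40 + (37 < step))
step = 5 + step + speed[step] + (31 + speed)
process(step)
step = step - speed * speed
if 16 <= speed:
    step = step - (step + 20)
speed = speed + step
if step <= speed < 40:
    speed = 27
if step != speed != 24:
    speed = speed + (37 + step)
else:
    step = step + 4

if 16 <= speed:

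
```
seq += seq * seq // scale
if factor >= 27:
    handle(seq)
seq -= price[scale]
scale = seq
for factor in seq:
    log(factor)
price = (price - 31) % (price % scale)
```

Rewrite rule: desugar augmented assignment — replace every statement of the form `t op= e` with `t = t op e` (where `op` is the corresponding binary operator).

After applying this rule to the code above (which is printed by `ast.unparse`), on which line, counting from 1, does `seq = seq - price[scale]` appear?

4

Transformed code:
seq = seq + seq * seq // scale
if factor >= 27:
    handle(seq)
seq = seq - price[scale]
scale = seq
for factor in seq:
    log(factor)
price = (price - 31) % (price % scale)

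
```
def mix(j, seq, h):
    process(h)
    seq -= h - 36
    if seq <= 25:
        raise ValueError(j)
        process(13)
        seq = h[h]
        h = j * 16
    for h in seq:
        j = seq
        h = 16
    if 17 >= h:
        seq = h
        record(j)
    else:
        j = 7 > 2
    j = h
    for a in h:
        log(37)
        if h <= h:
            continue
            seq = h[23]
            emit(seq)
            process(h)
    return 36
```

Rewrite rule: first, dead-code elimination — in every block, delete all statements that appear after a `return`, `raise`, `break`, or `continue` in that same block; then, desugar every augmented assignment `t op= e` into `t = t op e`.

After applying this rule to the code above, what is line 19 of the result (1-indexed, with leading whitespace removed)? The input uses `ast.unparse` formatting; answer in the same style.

return 36

Transformed code:
def mix(j, seq, h):
    process(h)
    seq = seq - (h - 36)
    if seq <= 25:
        raise ValueError(j)
    for h in seq:
        j = seq
        h = 16
    if 17 >= h:
        seq = h
        record(j)
    else:
        j = 7 > 2
    j = h
    for a in h:
        log(37)
        if h <= h:
            continue
    return 36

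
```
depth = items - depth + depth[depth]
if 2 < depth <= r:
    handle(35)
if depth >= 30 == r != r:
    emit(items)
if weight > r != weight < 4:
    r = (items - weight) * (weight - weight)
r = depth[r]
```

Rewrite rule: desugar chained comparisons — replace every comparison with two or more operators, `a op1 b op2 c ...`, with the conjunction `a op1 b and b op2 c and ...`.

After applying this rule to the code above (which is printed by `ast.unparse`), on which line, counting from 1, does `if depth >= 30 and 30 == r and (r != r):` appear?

Transformed code:
depth = items - depth + depth[depth]
if 2 < depth and depth <= r:
    handle(35)
if depth >= 30 and 30 == r and (r != r):
    emit(items)
if weight > r and r != weight and (weight < 4):
    r = (items - weight) * (weight - weight)
r = depth[r]

4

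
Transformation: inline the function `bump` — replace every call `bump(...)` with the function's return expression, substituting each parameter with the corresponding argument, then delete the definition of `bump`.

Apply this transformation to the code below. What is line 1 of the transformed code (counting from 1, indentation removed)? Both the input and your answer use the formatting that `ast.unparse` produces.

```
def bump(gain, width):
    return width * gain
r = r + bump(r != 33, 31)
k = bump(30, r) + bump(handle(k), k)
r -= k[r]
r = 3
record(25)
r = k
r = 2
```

Transformed code:
r = r + 31 * (r != 33)
k = r * 30 + k * handle(k)
r -= k[r]
r = 3
record(25)
r = k
r = 2

r = r + 31 * (r != 33)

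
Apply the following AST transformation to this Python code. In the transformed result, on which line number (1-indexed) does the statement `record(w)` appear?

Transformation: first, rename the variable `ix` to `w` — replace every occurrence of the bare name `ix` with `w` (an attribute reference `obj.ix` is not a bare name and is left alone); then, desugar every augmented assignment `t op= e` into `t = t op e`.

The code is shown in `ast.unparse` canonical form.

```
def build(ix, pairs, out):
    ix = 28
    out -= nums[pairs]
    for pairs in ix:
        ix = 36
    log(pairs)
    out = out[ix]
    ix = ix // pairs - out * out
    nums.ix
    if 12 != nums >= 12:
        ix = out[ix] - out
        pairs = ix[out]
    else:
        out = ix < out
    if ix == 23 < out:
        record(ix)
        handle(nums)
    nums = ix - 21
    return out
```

Transformed code:
def build(w, pairs, out):
    w = 28
    out = out - nums[pairs]
    for pairs in w:
        w = 36
    log(pairs)
    out = out[w]
    w = w // pairs - out * out
    nums.ix
    if 12 != nums >= 12:
        w = out[w] - out
        pairs = w[out]
    else:
        out = w < out
    if w == 23 < out:
        record(w)
        handle(nums)
    nums = w - 21
    return out

16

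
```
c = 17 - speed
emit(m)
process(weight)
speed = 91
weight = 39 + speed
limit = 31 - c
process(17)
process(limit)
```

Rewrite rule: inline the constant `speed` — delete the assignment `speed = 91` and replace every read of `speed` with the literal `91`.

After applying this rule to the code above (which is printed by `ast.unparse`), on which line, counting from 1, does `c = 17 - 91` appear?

1

Transformed code:
c = 17 - 91
emit(m)
process(weight)
weight = 39 + 91
limit = 31 - c
process(17)
process(limit)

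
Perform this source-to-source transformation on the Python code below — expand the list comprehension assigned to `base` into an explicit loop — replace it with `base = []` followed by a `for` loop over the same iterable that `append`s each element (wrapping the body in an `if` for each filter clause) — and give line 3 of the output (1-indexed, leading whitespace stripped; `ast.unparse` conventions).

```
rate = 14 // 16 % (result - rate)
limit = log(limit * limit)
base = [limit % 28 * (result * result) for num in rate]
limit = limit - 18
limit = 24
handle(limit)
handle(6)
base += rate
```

Transformed code:
rate = 14 // 16 % (result - rate)
limit = log(limit * limit)
base = []
for num in rate:
    base.append(limit % 28 * (result * result))
limit = limit - 18
limit = 24
handle(limit)
handle(6)
base += rate

base = []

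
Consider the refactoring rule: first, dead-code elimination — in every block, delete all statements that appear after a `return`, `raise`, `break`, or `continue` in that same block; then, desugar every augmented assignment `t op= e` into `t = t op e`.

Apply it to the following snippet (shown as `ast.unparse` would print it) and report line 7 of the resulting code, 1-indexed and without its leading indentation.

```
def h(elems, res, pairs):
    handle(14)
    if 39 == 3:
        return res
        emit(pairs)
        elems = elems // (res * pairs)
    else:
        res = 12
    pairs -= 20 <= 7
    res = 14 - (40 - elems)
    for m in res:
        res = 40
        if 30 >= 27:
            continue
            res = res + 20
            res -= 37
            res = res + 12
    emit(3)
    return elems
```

pairs = pairs - (20 <= 7)

Transformed code:
def h(elems, res, pairs):
    handle(14)
    if 39 == 3:
        return res
    else:
        res = 12
    pairs = pairs - (20 <= 7)
    res = 14 - (40 - elems)
    for m in res:
        res = 40
        if 30 >= 27:
            continue
    emit(3)
    return elems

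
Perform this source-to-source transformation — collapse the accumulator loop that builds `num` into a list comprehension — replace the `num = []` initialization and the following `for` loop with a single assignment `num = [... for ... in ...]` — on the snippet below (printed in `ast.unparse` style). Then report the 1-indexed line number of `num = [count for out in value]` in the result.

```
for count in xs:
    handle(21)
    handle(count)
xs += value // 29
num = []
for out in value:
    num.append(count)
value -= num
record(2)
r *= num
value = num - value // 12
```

Transformed code:
for count in xs:
    handle(21)
    handle(count)
xs += value // 29
num = [count for out in value]
value -= num
record(2)
r *= num
value = num - value // 12

5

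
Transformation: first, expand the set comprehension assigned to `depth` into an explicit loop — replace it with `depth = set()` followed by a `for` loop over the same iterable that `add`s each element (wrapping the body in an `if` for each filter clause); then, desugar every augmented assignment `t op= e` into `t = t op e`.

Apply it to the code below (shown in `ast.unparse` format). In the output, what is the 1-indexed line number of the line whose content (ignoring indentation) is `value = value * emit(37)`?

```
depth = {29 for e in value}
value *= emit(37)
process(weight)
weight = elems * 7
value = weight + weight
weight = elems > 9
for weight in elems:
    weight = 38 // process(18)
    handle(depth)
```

4

Transformed code:
depth = set()
for e in value:
    depth.add(29)
value = value * emit(37)
process(weight)
weight = elems * 7
value = weight + weight
weight = elems > 9
for weight in elems:
    weight = 38 // process(18)
    handle(depth)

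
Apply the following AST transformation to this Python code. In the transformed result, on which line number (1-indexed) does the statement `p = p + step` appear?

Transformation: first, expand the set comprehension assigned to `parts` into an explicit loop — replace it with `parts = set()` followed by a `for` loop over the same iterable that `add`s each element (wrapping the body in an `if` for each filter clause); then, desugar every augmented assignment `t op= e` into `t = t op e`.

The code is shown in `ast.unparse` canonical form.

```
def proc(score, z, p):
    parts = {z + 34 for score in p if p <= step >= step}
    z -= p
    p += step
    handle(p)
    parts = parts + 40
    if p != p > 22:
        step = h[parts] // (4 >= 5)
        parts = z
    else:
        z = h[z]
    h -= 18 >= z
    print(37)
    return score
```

7

Transformed code:
def proc(score, z, p):
    parts = set()
    for score in p:
        if p <= step >= step:
            parts.add(z + 34)
    z = z - p
    p = p + step
    handle(p)
    parts = parts + 40
    if p != p > 22:
        step = h[parts] // (4 >= 5)
        parts = z
    else:
        z = h[z]
    h = h - (18 >= z)
    print(37)
    return score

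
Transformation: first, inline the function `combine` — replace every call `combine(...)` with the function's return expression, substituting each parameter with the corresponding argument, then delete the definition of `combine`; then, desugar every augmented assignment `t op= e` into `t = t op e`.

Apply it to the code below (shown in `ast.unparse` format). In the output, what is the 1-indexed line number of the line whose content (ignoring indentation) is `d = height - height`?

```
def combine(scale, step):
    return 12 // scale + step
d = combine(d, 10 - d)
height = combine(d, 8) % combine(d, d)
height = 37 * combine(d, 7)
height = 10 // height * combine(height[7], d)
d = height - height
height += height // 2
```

Transformed code:
d = 12 // d + (10 - d)
height = (12 // d + 8) % (12 // d + d)
height = 37 * (12 // d + 7)
height = 10 // height * (12 // height[7] + d)
d = height - height
height = height + height // 2

5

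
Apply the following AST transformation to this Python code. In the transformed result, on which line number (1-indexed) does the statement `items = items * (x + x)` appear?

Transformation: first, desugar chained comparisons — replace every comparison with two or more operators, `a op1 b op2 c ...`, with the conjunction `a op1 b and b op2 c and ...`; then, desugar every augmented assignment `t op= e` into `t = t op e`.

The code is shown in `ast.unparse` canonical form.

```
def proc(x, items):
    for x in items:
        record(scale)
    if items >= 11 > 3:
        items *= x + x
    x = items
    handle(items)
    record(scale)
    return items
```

Transformed code:
def proc(x, items):
    for x in items:
        record(scale)
    if items >= 11 and 11 > 3:
        items = items * (x + x)
    x = items
    handle(items)
    record(scale)
    return items

5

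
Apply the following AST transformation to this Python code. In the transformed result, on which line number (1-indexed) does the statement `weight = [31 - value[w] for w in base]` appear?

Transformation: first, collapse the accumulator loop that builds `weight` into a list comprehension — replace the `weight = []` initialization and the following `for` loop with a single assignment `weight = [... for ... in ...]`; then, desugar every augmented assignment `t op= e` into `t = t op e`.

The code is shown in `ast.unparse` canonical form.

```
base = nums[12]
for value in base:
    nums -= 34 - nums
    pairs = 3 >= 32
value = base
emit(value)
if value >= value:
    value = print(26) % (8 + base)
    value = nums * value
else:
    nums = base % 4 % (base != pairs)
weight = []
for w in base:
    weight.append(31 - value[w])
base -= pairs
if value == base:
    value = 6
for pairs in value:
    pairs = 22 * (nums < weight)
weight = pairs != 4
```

Transformed code:
base = nums[12]
for value in base:
    nums = nums - (34 - nums)
    pairs = 3 >= 32
value = base
emit(value)
if value >= value:
    value = print(26) % (8 + base)
    value = nums * value
else:
    nums = base % 4 % (base != pairs)
weight = [31 - value[w] for w in base]
base = base - pairs
if value == base:
    value = 6
for pairs in value:
    pairs = 22 * (nums < weight)
weight = pairs != 4

12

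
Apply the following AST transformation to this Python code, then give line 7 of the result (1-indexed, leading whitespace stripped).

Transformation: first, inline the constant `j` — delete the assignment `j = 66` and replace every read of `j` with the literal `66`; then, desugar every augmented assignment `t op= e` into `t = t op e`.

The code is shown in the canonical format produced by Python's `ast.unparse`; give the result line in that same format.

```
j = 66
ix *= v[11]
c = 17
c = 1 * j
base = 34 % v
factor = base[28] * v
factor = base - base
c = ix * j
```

c = ix * 66

Transformed code:
ix = ix * v[11]
c = 17
c = 1 * 66
base = 34 % v
factor = base[28] * v
factor = base - base
c = ix * 66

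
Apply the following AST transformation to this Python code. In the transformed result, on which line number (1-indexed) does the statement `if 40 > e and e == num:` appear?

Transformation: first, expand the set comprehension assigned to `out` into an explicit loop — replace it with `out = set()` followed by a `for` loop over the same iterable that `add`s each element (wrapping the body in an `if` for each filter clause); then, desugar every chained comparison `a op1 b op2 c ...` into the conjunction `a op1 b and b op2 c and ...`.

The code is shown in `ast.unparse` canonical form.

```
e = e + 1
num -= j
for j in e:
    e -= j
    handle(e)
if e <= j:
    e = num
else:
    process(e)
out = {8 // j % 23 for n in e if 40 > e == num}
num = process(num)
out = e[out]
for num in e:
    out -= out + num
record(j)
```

Transformed code:
e = e + 1
num -= j
for j in e:
    e -= j
    handle(e)
if e <= j:
    e = num
else:
    process(e)
out = set()
for n in e:
    if 40 > e and e == num:
        out.add(8 // j % 23)
num = process(num)
out = e[out]
for num in e:
    out -= out + num
record(j)

12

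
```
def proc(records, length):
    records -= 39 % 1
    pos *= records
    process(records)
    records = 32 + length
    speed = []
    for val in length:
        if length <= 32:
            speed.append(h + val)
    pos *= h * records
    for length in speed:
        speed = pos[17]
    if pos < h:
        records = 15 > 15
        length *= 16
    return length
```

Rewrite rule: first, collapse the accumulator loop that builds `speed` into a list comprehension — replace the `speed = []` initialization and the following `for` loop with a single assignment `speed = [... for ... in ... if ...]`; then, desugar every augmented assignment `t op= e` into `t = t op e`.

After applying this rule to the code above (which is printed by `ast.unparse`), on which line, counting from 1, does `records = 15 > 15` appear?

11

Transformed code:
def proc(records, length):
    records = records - 39 % 1
    pos = pos * records
    process(records)
    records = 32 + length
    speed = [h + val for val in length if length <= 32]
    pos = pos * (h * records)
    for length in speed:
        speed = pos[17]
    if pos < h:
        records = 15 > 15
        length = length * 16
    return length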